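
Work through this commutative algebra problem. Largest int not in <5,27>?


gcd(5,27)=1 => F=ab-a-b=5*27-5-27=135-32=103


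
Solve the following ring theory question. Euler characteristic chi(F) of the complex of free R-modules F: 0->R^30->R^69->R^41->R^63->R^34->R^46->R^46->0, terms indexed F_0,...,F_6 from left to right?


chi = sum (-1)^i * rank:
(-1)^0*30=30
(-1)^1*69=-69
(-1)^2*41=41
(-1)^3*63=-63
(-1)^4*34=34
(-1)^5*46=-46
(-1)^6*46=46
chi=-27


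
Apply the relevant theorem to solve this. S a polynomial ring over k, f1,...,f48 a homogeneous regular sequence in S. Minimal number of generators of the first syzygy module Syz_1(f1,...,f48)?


Regular sequence => Koszul complex is the minimal free resolution.
Syz_1 minimally generated by Koszul relations f_i*e_j - f_j*e_i (i<j): mu(Syz_1) = beta_2 = C(m,2) = m(m-1)/2
m=48
48*47/2 = 1128


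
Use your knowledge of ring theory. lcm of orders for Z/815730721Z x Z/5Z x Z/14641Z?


Exponent = lcm of the cyclic orders; pairwise coprime => product.
13^8*5^1*11^4=815730721*5*14641=59715567430805


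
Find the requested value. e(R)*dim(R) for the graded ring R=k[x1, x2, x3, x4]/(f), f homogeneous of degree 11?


e(R)=deg(f)=11, dim(R)=4-1=3
e*dim=11*3=33


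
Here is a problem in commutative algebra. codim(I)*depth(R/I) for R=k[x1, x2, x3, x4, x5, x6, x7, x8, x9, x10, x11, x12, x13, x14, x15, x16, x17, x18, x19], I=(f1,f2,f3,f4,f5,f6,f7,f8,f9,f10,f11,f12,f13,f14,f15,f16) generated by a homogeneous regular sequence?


codim=16, depth=dim(R/I)=19-16=3
Product=16*3=48


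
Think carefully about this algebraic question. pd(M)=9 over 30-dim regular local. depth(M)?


pd+depth=depth(R)=30
depth=30-9=21


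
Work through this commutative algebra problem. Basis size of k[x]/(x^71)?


Basis: 1,x,...,x^70
dim=71


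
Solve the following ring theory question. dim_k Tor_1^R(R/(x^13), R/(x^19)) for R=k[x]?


Tor_1(R/I,R/J)=(I cap J)/IJ=(x^19)/(x^32)
dim=32-19=min(13,19)=13


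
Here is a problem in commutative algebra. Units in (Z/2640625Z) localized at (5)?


Local ring = Z/15625Z.
phi(15625) = 5^5*(5-1) = 12500


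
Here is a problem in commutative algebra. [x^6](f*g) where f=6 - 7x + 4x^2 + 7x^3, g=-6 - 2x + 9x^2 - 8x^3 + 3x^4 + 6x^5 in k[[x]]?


[x^6] = sum a_i*b_j, i+j=6
  -7*6=-42
  4*3=12
  7*-8=-56
Sum=-86


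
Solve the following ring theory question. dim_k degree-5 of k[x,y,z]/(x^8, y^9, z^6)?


Need i<8, j<9, k<6 with i+j+k=5.
For each i, j ranges over max(0,5-i-5)..min(8,5-i):
  i=0: j in [0,5] -> 6
  i=1: j in [0,4] -> 5
  i=2: j in [0,3] -> 4
  i=3: j in [0,2] -> 3
  i=4: j in [0,1] -> 2
  i=5: j in [0,0] -> 1
H(5) = 6+5+4+3+2+1 = 21


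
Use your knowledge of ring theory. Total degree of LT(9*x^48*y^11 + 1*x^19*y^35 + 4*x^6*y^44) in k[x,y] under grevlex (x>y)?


LT: 9*x^48*y^11
deg_x=48, deg_y=11
Total=48+11=59


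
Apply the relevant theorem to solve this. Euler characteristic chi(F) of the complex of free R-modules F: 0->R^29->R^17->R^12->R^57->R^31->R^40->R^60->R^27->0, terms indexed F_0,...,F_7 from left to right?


chi = sum (-1)^i * rank:
(-1)^0*29=29
(-1)^1*17=-17
(-1)^2*12=12
(-1)^3*57=-57
(-1)^4*31=31
(-1)^5*40=-40
(-1)^6*60=60
(-1)^7*27=-27
chi=-9


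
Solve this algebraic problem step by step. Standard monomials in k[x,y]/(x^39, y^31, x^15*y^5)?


k[x,y]/I, I = (x^39, y^31, x^15*y^5)
Rect: 39x31=1209. Corner: (39-15)x(31-5)=624.
dim = 1209-624 = 585


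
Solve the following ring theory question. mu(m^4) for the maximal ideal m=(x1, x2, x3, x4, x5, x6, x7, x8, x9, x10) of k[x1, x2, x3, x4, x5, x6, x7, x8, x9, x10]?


Graded Nakayama: mu(m^d) = dim_k (m^d/m^(d+1)) = #degree-4 monomials in 10 vars
C(n+d-1,d)=C(13,4)=715


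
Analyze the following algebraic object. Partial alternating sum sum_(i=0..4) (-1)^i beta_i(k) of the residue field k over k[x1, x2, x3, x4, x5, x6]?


Koszul resolution: beta_i(k)=C(n,i), n=6
sum_(i=0..p) (-1)^i C(n,i) = (-1)^p C(n-1,p)
(-1)^4*C(5,4) = (-1)^4*5 = 5


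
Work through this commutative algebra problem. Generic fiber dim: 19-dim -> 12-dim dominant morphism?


dim(fiber)=dim(X)-dim(Y)=19-12=7


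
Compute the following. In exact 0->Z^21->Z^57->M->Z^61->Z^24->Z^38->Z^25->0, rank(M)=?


Alt sum=0:
(-1)^0*21 + (-1)^1*57 + (-1)^2*? + (-1)^3*61 + (-1)^4*24 + (-1)^5*38 + (-1)^6*25=0
rank(M)=86


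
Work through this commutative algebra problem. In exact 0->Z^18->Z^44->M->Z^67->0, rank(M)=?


Alt sum=0:
(-1)^0*18 + (-1)^1*44 + (-1)^2*? + (-1)^3*67=0
rank(M)=93


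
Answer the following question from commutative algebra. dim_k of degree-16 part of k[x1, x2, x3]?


C(d+n-1,n-1)=C(18,2)=153


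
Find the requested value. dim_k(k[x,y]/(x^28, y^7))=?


Basis: x^i*y^j, i<28, j<7
28*7=196


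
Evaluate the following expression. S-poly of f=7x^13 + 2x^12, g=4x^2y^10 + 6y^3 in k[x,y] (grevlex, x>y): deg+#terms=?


LT(f)=7x^13, LT(g)=4x^2y^10
lcm(LM)=x^13y^10
S(f,g) (scaled by 28 to clear denominators) = 4y^10*f - 7x^11*g = 8x^12y^10 - 42x^11y^3
2 terms, deg 22.
22+2=24


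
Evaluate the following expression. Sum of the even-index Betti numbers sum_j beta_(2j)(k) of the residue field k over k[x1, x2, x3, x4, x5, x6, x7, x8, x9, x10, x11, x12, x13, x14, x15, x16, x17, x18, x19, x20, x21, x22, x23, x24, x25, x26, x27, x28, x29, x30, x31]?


Koszul resolution: beta_i(k)=C(n,i), n=31
sum_even C(31,i) = 2^(n-1) = 2^30 = 1073741824


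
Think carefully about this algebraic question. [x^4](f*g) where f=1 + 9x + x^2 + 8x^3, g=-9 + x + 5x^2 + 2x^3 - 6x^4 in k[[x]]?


[x^4] = sum a_i*b_j, i+j=4
  1*-6=-6
  9*2=18
  1*5=5
  8*1=8
Sum=25


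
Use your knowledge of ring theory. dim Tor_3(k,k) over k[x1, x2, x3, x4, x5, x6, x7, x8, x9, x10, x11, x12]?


Koszul: C(n,i)=C(12,3)=220


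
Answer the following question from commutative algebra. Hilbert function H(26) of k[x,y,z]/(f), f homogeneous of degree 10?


C(28,2)-C(18,2)=378-153=225


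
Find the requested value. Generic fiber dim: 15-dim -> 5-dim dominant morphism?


dim(fiber)=dim(X)-dim(Y)=15-5=10


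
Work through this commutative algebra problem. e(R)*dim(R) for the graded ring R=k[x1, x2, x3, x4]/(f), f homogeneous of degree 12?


e(R)=deg(f)=12, dim(R)=4-1=3
e*dim=12*3=36


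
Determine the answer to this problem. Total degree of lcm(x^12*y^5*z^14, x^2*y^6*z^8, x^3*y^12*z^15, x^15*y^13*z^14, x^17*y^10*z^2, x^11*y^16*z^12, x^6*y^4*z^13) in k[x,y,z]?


lcm = componentwise max:
x: max(12,2,3,15,17,11,6)=17
y: max(5,6,12,13,10,16,4)=16
z: max(14,8,15,14,2,12,13)=15
Total=17+16+15=48


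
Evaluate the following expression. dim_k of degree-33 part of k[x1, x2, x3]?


C(d+n-1,n-1)=C(35,2)=595


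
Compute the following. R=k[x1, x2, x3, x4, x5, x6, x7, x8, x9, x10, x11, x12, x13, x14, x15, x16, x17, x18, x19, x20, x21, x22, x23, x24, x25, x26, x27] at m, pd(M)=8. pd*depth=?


pd+depth=27
depth=27-8=19
pd*depth=8*19=152


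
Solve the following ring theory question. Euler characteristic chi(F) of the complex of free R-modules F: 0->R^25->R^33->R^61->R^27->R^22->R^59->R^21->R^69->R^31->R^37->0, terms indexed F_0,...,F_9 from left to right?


chi = sum (-1)^i * rank:
(-1)^0*25=25
(-1)^1*33=-33
(-1)^2*61=61
(-1)^3*27=-27
(-1)^4*22=22
(-1)^5*59=-59
(-1)^6*21=21
(-1)^7*69=-69
(-1)^8*31=31
(-1)^9*37=-37
chi=-65


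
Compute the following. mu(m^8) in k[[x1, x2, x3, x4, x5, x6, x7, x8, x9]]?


C(n+d-1,d)=C(16,8)=12870


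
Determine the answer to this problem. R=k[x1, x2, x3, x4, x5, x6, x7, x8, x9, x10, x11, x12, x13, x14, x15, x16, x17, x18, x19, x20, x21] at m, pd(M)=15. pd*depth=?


pd+depth=21
depth=21-15=6
pd*depth=15*6=90


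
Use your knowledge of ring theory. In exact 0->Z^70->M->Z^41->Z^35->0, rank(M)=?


Alt sum=0:
(-1)^0*70 + (-1)^1*? + (-1)^2*41 + (-1)^3*35=0
rank(M)=76


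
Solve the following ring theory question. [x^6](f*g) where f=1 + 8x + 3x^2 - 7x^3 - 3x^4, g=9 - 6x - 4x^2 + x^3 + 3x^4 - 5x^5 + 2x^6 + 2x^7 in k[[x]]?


[x^6] = sum a_i*b_j, i+j=6
  1*2=2
  8*-5=-40
  3*3=9
  -7*1=-7
  -3*-4=12
Sum=-24


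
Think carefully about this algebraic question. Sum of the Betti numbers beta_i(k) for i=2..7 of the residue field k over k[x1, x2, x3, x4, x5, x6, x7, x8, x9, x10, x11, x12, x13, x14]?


Koszul resolution: beta_i(k)=C(n,i), n=14
C(14,2)=91, C(14,3)=364, C(14,4)=1001, C(14,5)=2002, C(14,6)=3003, C(14,7)=3432
Sum=9893


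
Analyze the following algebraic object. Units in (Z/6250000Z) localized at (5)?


Local ring = Z/390625Z.
phi(390625) = 5^7*(5-1) = 312500


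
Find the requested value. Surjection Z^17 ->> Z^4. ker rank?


rank(ker) = 17-4 = 13


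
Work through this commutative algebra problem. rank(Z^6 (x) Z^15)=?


rank(M(x)N) = rank(M)*rank(N)
6*15 = 90


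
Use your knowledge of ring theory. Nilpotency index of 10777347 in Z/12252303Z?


10777347^k mod 12252303:
k=1: 10777347
k=2: 785862
k=3: 5000940
k=4: 1750329
k=5: 0
First zero at k = 5


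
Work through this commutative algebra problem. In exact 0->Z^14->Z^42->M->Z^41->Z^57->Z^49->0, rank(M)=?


Alt sum=0:
(-1)^0*14 + (-1)^1*42 + (-1)^2*? + (-1)^3*41 + (-1)^4*57 + (-1)^5*49=0
rank(M)=61


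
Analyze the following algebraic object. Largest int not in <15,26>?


gcd(15,26)=1 => F=ab-a-b=15*26-15-26=390-41=349


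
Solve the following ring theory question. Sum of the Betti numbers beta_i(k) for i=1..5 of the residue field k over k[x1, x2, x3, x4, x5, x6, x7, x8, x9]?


Koszul resolution: beta_i(k)=C(n,i), n=9
C(9,1)=9, C(9,2)=36, C(9,3)=84, C(9,4)=126, C(9,5)=126
Sum=381


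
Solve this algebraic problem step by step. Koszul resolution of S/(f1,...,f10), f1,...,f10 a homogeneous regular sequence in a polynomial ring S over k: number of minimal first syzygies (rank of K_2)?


Regular sequence => Koszul complex is the minimal free resolution.
Syz_1 minimally generated by Koszul relations f_i*e_j - f_j*e_i (i<j): mu(Syz_1) = beta_2 = C(m,2) = m(m-1)/2
m=10
10*9/2 = 45


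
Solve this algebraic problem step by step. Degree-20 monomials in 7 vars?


C(d+n-1,n-1)=C(26,6)=230230


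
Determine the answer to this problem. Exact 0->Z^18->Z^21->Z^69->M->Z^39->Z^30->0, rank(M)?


Alt sum=0:
(-1)^0*18 + (-1)^1*21 + (-1)^2*69 + (-1)^3*? + (-1)^4*39 + (-1)^5*30=0
rank(M)=75


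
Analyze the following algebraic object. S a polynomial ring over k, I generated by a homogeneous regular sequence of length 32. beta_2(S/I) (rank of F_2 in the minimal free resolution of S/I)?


Regular sequence => Koszul complex is the minimal free resolution.
Syz_1 minimally generated by Koszul relations f_i*e_j - f_j*e_i (i<j): mu(Syz_1) = beta_2 = C(m,2) = m(m-1)/2
m=32
32*31/2 = 496


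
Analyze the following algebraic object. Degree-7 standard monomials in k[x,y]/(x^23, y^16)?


k[x,y], I = (x^23, y^16), d = 7
Need i < 23 and d-i < 16.
Range: 0 <= i <= 7.
H(7) = 8


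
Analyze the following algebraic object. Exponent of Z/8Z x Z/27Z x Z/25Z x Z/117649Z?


Exponent = lcm of the cyclic orders; pairwise coprime => product.
2^3*3^3*5^2*7^6=8*27*25*117649=635304600


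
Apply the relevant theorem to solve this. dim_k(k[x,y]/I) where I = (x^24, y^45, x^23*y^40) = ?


k[x,y]/I, I = (x^24, y^45, x^23*y^40)
Rect: 24x45=1080. Corner: (24-23)x(45-40)=5.
dim = 1080-5 = 1075


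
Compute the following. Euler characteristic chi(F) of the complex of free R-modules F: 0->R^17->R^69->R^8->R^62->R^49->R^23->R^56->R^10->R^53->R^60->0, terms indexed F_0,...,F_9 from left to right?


chi = sum (-1)^i * rank:
(-1)^0*17=17
(-1)^1*69=-69
(-1)^2*8=8
(-1)^3*62=-62
(-1)^4*49=49
(-1)^5*23=-23
(-1)^6*56=56
(-1)^7*10=-10
(-1)^8*53=53
(-1)^9*60=-60
chi=-41


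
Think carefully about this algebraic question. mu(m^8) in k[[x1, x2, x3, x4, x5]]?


C(n+d-1,d)=C(12,8)=495


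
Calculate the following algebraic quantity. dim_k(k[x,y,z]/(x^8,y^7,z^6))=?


Basis: x^iy^jz^k, i<8,j<7,k<6
8*7*6=336


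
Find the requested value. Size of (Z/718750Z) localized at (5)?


5-primary part: 718750=5^6*46
Size=5^6=15625


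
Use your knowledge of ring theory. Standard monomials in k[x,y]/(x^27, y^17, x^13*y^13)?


k[x,y]/I, I = (x^27, y^17, x^13*y^13)
Rect: 27x17=459. Corner: (27-13)x(17-13)=56.
dim = 459-56 = 403


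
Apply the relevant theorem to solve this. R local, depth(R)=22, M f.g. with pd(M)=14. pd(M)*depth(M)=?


pd+depth=22
depth=22-14=8
pd*depth=14*8=112


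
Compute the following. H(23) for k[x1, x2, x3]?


C(d+n-1,n-1)=C(25,2)=300


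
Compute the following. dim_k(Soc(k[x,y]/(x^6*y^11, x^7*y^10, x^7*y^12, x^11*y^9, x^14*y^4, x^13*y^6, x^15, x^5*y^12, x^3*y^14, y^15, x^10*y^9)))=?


Socle = ann(m) = span of standard monomials u with x*u, y*u in I (staircase corners).
Redundant generators: x^7*y^12, x^11*y^9
Minimal generators: x^15, x^14*y^4, x^13*y^6, x^10*y^9, x^7*y^10, x^6*y^11, x^5*y^12, x^3*y^14, y^15
Corners: x^2y^14, x^4y^13, x^5y^11, x^6y^10, x^9y^9, x^12y^8, x^13y^5, x^14y^3
Socle dim=8


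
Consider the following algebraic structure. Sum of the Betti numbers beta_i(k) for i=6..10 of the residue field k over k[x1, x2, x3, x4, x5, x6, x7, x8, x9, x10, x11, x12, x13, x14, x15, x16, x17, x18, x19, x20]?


Koszul resolution: beta_i(k)=C(n,i), n=20
C(20,6)=38760, C(20,7)=77520, C(20,8)=125970, C(20,9)=167960, C(20,10)=184756
Sum=594966


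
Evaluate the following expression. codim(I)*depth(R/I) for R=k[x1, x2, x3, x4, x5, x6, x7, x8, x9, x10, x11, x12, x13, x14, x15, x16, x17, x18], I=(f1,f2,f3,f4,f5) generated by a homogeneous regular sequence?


codim=5, depth=dim(R/I)=18-5=13
Product=5*13=65


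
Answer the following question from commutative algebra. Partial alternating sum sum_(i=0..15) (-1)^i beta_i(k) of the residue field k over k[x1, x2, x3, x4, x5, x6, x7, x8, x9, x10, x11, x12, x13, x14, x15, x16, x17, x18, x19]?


Koszul resolution: beta_i(k)=C(n,i), n=19
sum_(i=0..p) (-1)^i C(n,i) = (-1)^p C(n-1,p)
(-1)^15*C(18,15) = (-1)^15*816 = -816


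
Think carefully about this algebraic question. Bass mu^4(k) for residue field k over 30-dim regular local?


C(n,i)=C(30,4)=27405


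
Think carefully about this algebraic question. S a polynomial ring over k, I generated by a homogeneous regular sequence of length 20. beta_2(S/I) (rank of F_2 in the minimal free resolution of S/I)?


Regular sequence => Koszul complex is the minimal free resolution.
Syz_1 minimally generated by Koszul relations f_i*e_j - f_j*e_i (i<j): mu(Syz_1) = beta_2 = C(m,2) = m(m-1)/2
m=20
20*19/2 = 190


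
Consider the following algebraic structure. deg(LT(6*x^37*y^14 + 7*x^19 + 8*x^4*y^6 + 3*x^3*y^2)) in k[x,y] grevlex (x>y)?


LT: 6*x^37*y^14
deg_x=37, deg_y=14
Total=37+14=51


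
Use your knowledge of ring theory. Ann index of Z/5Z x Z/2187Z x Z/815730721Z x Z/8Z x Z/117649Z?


Exponent = lcm of the cyclic orders; pairwise coprime => product.
5^1*3^7*13^8*2^3*7^6=5*2187*815730721*8*117649=8395447166484388920


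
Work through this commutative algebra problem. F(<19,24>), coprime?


gcd(19,24)=1 => F=ab-a-b=19*24-19-24=456-43=413


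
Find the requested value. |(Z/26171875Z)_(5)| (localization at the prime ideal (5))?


5-primary part: 26171875=5^8*67
Size=5^8=390625


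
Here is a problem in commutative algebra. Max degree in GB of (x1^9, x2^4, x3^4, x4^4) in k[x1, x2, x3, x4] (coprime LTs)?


Pure powers, coprime LTs => already GB.
Degrees: 9, 4, 4, 4
Max=9


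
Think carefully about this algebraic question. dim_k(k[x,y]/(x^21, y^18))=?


Basis: x^i*y^j, i<21, j<18
21*18=378


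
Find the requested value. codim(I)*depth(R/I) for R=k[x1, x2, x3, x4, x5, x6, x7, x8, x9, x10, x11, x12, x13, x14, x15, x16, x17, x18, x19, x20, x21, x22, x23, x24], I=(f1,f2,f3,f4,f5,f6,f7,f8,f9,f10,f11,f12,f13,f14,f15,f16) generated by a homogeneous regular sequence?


codim=16, depth=dim(R/I)=24-16=8
Product=16*8=128


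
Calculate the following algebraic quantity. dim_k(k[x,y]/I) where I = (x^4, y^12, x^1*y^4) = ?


k[x,y]/I, I = (x^4, y^12, x^1*y^4)
Rect: 4x12=48. Corner: (4-1)x(12-4)=24.
dim = 48-24 = 24


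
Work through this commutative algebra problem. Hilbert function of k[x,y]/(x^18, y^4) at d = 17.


k[x,y], I = (x^18, y^4), d = 17
Need i < 18 and d-i < 4.
Range: 14 <= i <= 17.
H(17) = 4


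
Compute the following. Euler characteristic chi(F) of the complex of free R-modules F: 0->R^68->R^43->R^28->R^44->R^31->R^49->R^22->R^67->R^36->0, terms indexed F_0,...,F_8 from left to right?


chi = sum (-1)^i * rank:
(-1)^0*68=68
(-1)^1*43=-43
(-1)^2*28=28
(-1)^3*44=-44
(-1)^4*31=31
(-1)^5*49=-49
(-1)^6*22=22
(-1)^7*67=-67
(-1)^8*36=36
chi=-18


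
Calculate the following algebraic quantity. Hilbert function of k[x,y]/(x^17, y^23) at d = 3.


k[x,y], I = (x^17, y^23), d = 3
Need i < 17 and d-i < 23.
Range: 0 <= i <= 3.
H(3) = 4


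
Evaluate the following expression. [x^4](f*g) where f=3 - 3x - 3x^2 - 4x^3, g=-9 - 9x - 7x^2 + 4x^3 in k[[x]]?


[x^4] = sum a_i*b_j, i+j=4
  -3*4=-12
  -3*-7=21
  -4*-9=36
Sum=45


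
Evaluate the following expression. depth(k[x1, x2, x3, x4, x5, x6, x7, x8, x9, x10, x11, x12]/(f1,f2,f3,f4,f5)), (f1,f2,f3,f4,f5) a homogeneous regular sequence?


depth(R)=12
depth(R/I)=12-5=7


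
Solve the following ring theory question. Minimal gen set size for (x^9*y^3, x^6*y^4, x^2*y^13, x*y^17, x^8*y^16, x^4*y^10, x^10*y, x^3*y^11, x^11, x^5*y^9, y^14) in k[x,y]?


Remove redundant (divisible by others).
x^8*y^16 redundant.
x*y^17 redundant.
Min: x^11, x^10*y, x^9*y^3, x^6*y^4, x^5*y^9, x^4*y^10, x^3*y^11, x^2*y^13, y^14
Count=9


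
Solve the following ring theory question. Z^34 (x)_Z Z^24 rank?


rank(M(x)N) = rank(M)*rank(N)
34*24 = 816


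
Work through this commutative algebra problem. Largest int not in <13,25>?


gcd(13,25)=1 => F=ab-a-b=13*25-13-25=325-38=287


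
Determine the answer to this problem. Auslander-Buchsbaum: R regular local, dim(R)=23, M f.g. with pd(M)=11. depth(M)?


pd+depth=depth(R)=23
depth=23-11=12


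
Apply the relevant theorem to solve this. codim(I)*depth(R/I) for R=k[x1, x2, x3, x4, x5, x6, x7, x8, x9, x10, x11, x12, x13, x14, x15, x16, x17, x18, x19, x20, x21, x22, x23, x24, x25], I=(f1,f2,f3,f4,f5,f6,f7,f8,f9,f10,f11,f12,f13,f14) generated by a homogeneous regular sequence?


codim=14, depth=dim(R/I)=25-14=11
Product=14*11=154


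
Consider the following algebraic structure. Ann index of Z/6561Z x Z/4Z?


Exponent = lcm of the cyclic orders; pairwise coprime => product.
3^8*2^2=6561*4=26244


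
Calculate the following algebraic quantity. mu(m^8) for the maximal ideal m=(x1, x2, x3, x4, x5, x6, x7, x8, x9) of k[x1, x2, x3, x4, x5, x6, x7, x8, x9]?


Graded Nakayama: mu(m^d) = dim_k (m^d/m^(d+1)) = #degree-8 monomials in 9 vars
C(n+d-1,d)=C(16,8)=12870


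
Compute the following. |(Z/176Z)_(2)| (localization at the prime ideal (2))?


2-primary part: 176=2^4*11
Size=2^4=16


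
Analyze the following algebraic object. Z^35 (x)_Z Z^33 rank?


rank(M(x)N) = rank(M)*rank(N)
35*33 = 1155


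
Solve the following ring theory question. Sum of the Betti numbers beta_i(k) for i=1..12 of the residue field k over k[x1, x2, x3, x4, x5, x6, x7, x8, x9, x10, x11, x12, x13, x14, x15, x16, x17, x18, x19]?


Koszul resolution: beta_i(k)=C(n,i), n=19
C(19,1)=19, C(19,2)=171, C(19,3)=969, C(19,4)=3876, C(19,5)=11628, C(19,6)=27132, C(19,7)=50388, C(19,8)=75582, C(19,9)=92378, C(19,10)=92378, C(19,11)=75582, C(19,12)=50388
Sum=480491


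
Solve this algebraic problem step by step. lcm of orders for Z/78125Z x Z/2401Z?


Exponent = lcm of the cyclic orders; pairwise coprime => product.
5^7*7^4=78125*2401=187578125


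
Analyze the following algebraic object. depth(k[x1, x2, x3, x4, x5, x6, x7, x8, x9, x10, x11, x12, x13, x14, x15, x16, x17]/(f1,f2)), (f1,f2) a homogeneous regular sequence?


depth(R)=17
depth(R/I)=17-2=15


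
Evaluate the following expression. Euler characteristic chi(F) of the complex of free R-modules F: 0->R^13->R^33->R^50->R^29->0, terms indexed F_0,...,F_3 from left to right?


chi = sum (-1)^i * rank:
(-1)^0*13=13
(-1)^1*33=-33
(-1)^2*50=50
(-1)^3*29=-29
chi=1


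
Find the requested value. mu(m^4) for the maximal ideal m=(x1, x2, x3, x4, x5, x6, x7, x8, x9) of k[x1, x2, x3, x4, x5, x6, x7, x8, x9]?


Graded Nakayama: mu(m^d) = dim_k (m^d/m^(d+1)) = #degree-4 monomials in 9 vars
C(n+d-1,d)=C(12,4)=495


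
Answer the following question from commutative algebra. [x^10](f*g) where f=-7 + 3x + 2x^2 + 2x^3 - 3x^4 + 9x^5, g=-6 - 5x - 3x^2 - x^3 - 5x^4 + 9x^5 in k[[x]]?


[x^10] = sum a_i*b_j, i+j=10
  9*9=81
Sum=81


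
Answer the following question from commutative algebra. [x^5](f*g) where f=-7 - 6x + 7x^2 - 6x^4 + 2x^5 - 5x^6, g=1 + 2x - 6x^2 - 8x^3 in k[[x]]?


[x^5] = sum a_i*b_j, i+j=5
  7*-8=-56
  -6*2=-12
  2*1=2
Sum=-66


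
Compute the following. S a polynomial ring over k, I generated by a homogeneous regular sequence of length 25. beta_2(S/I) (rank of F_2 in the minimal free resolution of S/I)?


Regular sequence => Koszul complex is the minimal free resolution.
Syz_1 minimally generated by Koszul relations f_i*e_j - f_j*e_i (i<j): mu(Syz_1) = beta_2 = C(m,2) = m(m-1)/2
m=25
25*24/2 = 300


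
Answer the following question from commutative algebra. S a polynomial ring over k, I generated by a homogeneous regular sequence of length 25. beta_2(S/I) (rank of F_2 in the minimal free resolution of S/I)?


Regular sequence => Koszul complex is the minimal free resolution.
Syz_1 minimally generated by Koszul relations f_i*e_j - f_j*e_i (i<j): mu(Syz_1) = beta_2 = C(m,2) = m(m-1)/2
m=25
25*24/2 = 300


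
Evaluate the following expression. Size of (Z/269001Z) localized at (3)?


3-primary part: 269001=3^8*41
Size=3^8=6561


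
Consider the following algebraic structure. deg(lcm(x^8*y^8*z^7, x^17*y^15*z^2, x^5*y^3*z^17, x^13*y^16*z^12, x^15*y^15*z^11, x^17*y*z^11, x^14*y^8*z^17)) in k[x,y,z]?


lcm = componentwise max:
x: max(8,17,5,13,15,17,14)=17
y: max(8,15,3,16,15,1,8)=16
z: max(7,2,17,12,11,11,17)=17
Total=17+16+17=50


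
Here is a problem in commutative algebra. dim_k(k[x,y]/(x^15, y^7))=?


Basis: x^i*y^j, i<15, j<7
15*7=105


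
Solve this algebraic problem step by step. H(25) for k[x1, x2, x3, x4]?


C(d+n-1,n-1)=C(28,3)=3276


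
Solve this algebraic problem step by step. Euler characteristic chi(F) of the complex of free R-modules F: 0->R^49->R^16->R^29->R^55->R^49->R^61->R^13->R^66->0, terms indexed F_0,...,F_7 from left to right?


chi = sum (-1)^i * rank:
(-1)^0*49=49
(-1)^1*16=-16
(-1)^2*29=29
(-1)^3*55=-55
(-1)^4*49=49
(-1)^5*61=-61
(-1)^6*13=13
(-1)^7*66=-66
chi=-58


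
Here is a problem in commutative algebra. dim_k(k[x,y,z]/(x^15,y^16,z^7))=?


Basis: x^iy^jz^k, i<15,j<16,k<7
15*16*7=1680


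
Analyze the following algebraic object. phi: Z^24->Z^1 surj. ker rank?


rank(ker) = 24-1 = 23


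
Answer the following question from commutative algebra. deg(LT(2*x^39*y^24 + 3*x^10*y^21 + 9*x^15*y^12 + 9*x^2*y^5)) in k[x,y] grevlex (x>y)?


LT: 2*x^39*y^24
deg_x=39, deg_y=24
Total=39+24=63


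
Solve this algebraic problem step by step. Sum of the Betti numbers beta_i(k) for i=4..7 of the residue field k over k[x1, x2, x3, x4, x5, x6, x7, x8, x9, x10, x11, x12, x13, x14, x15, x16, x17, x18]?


Koszul resolution: beta_i(k)=C(n,i), n=18
C(18,4)=3060, C(18,5)=8568, C(18,6)=18564, C(18,7)=31824
Sum=62016


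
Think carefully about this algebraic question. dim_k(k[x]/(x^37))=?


Basis: 1,x,...,x^36
dim=37


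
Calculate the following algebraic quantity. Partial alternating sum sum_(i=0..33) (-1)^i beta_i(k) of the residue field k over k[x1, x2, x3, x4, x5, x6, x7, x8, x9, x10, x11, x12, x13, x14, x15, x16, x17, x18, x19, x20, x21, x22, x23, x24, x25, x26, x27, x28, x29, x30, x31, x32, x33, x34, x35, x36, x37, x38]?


Koszul resolution: beta_i(k)=C(n,i), n=38
sum_(i=0..p) (-1)^i C(n,i) = (-1)^p C(n-1,p)
(-1)^33*C(37,33) = (-1)^33*66045 = -66045


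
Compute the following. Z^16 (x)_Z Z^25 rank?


rank(M(x)N) = rank(M)*rank(N)
16*25 = 400


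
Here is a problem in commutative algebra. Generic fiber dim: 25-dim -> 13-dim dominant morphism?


dim(fiber)=dim(X)-dim(Y)=25-13=12


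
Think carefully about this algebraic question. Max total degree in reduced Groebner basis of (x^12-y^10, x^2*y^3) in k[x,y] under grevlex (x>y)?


LT(f1)=x^12, LT(f2)=x^2y^3, lcm=x^12y^3
S(f1,f2) = y^3*f1 - x^10*f2 = -y^13
Reduced GB = {f1, f2, y^13}; degrees 12, 5, 13
Max = 13


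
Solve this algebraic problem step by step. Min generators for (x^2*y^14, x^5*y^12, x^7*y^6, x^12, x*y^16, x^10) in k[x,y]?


Remove redundant (divisible by others).
x^12 redundant.
Min: x^10, x^7*y^6, x^5*y^12, x^2*y^14, x*y^16
Count=5


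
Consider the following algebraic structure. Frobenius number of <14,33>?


gcd(14,33)=1 => F=ab-a-b=14*33-14-33=462-47=415


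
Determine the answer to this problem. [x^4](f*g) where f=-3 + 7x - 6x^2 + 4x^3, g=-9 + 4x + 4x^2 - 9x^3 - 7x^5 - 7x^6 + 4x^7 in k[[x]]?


[x^4] = sum a_i*b_j, i+j=4
  7*-9=-63
  -6*4=-24
  4*4=16
Sum=-71


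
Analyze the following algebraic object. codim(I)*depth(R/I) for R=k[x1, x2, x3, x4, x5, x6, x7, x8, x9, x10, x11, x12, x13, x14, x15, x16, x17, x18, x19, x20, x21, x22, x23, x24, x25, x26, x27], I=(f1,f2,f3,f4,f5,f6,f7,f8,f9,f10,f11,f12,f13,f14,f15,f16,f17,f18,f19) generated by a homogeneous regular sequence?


codim=19, depth=dim(R/I)=27-19=8
Product=19*8=152


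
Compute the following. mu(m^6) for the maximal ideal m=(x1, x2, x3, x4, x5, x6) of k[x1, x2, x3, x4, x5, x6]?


Graded Nakayama: mu(m^d) = dim_k (m^d/m^(d+1)) = #degree-6 monomials in 6 vars
C(n+d-1,d)=C(11,6)=462


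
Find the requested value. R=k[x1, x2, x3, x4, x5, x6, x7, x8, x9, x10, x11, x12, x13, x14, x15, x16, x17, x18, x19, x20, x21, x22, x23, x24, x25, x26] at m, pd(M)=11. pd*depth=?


pd+depth=26
depth=26-11=15
pd*depth=11*15=165


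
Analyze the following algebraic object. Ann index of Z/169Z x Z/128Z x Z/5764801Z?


Exponent = lcm of the cyclic orders; pairwise coprime => product.
13^2*2^7*7^8=169*128*5764801=124704175232


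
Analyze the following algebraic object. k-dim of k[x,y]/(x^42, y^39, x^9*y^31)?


k[x,y]/I, I = (x^42, y^39, x^9*y^31)
Rect: 42x39=1638. Corner: (42-9)x(39-31)=264.
dim = 1638-264 = 1374


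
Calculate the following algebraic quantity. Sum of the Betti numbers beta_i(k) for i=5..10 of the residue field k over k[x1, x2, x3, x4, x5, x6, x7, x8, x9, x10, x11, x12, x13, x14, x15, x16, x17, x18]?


Koszul resolution: beta_i(k)=C(n,i), n=18
C(18,5)=8568, C(18,6)=18564, C(18,7)=31824, C(18,8)=43758, C(18,9)=48620, C(18,10)=43758
Sum=195092


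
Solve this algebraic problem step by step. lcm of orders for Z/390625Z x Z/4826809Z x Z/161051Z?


Exponent = lcm of the cyclic orders; pairwise coprime => product.
5^8*13^6*11^5=390625*4826809*161051=303657193851171875


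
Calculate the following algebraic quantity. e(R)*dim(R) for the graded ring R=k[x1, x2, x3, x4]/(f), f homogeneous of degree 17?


e(R)=deg(f)=17, dim(R)=4-1=3
e*dim=17*3=51


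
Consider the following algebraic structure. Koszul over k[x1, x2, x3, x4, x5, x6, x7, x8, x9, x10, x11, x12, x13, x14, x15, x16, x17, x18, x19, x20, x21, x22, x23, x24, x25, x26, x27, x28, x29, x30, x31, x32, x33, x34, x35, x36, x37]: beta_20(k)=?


C(n,i)=C(37,20)=15905368710


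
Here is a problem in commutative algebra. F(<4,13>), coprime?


gcd(4,13)=1 => F=ab-a-b=4*13-4-13=52-17=35


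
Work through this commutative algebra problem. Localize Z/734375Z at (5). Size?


5-primary part: 734375=5^6*47
Size=5^6=15625


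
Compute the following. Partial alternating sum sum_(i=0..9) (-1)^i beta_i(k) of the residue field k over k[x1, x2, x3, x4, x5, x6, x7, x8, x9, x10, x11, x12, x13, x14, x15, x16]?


Koszul resolution: beta_i(k)=C(n,i), n=16
sum_(i=0..p) (-1)^i C(n,i) = (-1)^p C(n-1,p)
(-1)^9*C(15,9) = (-1)^9*5005 = -5005


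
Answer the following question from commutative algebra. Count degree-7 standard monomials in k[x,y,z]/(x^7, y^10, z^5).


Need i<7, j<10, k<5 with i+j+k=7.
For each i, j ranges over max(0,7-i-4)..min(9,7-i):
  i=0: j in [3,7] -> 5
  i=1: j in [2,6] -> 5
  i=2: j in [1,5] -> 5
  i=3: j in [0,4] -> 5
  i=4: j in [0,3] -> 4
  i=5: j in [0,2] -> 3
  i=6: j in [0,1] -> 2
H(7) = 5+5+5+5+4+3+2 = 29


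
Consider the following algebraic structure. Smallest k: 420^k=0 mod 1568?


420^k mod 1568:
k=1: 420
k=2: 784
k=3: 0
First zero at k = 3


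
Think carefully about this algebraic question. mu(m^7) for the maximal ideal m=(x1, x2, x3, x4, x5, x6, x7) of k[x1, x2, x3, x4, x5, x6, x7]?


Graded Nakayama: mu(m^d) = dim_k (m^d/m^(d+1)) = #degree-7 monomials in 7 vars
C(n+d-1,d)=C(13,7)=1716


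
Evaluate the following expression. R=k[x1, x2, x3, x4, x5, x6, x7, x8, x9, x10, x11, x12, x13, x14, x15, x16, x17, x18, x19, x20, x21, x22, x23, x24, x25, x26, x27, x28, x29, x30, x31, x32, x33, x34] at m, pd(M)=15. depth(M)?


pd+depth=depth(R)=34
depth=34-15=19


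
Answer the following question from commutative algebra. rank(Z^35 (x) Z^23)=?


rank(M(x)N) = rank(M)*rank(N)
35*23 = 805


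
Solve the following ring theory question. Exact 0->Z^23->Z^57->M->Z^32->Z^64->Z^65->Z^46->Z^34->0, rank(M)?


Alt sum=0:
(-1)^0*23 + (-1)^1*57 + (-1)^2*? + (-1)^3*32 + (-1)^4*64 + (-1)^5*65 + (-1)^6*46 + (-1)^7*34=0
rank(M)=55


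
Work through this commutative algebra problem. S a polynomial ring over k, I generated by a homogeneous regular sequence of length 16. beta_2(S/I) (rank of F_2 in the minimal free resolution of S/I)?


Regular sequence => Koszul complex is the minimal free resolution.
Syz_1 minimally generated by Koszul relations f_i*e_j - f_j*e_i (i<j): mu(Syz_1) = beta_2 = C(m,2) = m(m-1)/2
m=16
16*15/2 = 120


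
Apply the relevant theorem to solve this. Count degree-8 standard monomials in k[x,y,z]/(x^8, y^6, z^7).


Need i<8, j<6, k<7 with i+j+k=8.
For each i, j ranges over max(0,8-i-6)..min(5,8-i):
  i=0: j in [2,5] -> 4
  i=1: j in [1,5] -> 5
  i=2: j in [0,5] -> 6
  i=3: j in [0,5] -> 6
  i=4: j in [0,4] -> 5
  i=5: j in [0,3] -> 4
  i=6: j in [0,2] -> 3
  i=7: j in [0,1] -> 2
H(8) = 4+5+6+6+5+4+3+2 = 35


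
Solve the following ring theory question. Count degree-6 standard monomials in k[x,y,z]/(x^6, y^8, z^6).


Need i<6, j<8, k<6 with i+j+k=6.
For each i, j ranges over max(0,6-i-5)..min(7,6-i):
  i=0: j in [1,6] -> 6
  i=1: j in [0,5] -> 6
  i=2: j in [0,4] -> 5
  i=3: j in [0,3] -> 4
  i=4: j in [0,2] -> 3
  i=5: j in [0,1] -> 2
H(6) = 6+6+5+4+3+2 = 26


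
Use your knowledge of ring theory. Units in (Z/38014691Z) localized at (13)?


Local ring = Z/28561Z.
phi(28561) = 13^3*(13-1) = 26364


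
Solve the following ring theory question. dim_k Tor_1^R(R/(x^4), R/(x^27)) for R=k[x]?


Tor_1(R/I,R/J)=(I cap J)/IJ=(x^27)/(x^31)
dim=31-27=min(4,27)=4


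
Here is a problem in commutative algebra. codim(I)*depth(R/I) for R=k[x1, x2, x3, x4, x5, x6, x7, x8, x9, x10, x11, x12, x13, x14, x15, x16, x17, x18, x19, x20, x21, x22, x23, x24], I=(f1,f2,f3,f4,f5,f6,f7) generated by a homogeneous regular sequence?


codim=7, depth=dim(R/I)=24-7=17
Product=7*17=119


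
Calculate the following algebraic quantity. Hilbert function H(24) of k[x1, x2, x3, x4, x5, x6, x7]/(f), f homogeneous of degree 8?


C(30,6)-C(22,6)=593775-74613=519162


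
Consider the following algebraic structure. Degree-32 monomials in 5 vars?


C(d+n-1,n-1)=C(36,4)=58905


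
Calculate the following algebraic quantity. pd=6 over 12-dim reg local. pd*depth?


pd+depth=12
depth=12-6=6
pd*depth=6*6=36


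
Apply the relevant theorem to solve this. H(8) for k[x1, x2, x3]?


C(d+n-1,n-1)=C(10,2)=45


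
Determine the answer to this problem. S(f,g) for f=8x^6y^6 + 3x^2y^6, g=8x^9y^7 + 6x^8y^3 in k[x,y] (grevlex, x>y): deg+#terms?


LT(f)=8x^6y^6, LT(g)=8x^9y^7
lcm(LM)=x^9y^7
S(f,g) (scaled by 64 to clear denominators) = 8x^3y*f - 8*g = 24x^5y^7 - 48x^8y^3
2 terms, deg 12.
12+2=14


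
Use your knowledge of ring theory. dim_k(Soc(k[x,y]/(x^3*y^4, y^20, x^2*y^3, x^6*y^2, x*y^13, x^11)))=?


Socle = ann(m) = span of standard monomials u with x*u, y*u in I (staircase corners).
Redundant generators: x^3*y^4
Minimal generators: x^11, x^6*y^2, x^2*y^3, x*y^13, y^20
Corners: y^19, xy^12, x^5y^2, x^10y
Socle dim=4


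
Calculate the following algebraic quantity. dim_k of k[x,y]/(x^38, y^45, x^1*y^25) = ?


k[x,y]/I, I = (x^38, y^45, x^1*y^25)
Rect: 38x45=1710. Corner: (38-1)x(45-25)=740.
dim = 1710-740 = 970


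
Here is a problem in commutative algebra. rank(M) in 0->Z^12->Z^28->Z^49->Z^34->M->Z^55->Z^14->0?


Alt sum=0:
(-1)^0*12 + (-1)^1*28 + (-1)^2*49 + (-1)^3*34 + (-1)^4*? + (-1)^5*55 + (-1)^6*14=0
rank(M)=42


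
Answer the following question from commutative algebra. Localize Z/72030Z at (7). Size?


7-primary part: 72030=7^4*30
Size=7^4=2401


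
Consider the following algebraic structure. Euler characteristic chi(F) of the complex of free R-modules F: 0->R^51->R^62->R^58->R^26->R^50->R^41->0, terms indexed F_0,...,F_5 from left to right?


chi = sum (-1)^i * rank:
(-1)^0*51=51
(-1)^1*62=-62
(-1)^2*58=58
(-1)^3*26=-26
(-1)^4*50=50
(-1)^5*41=-41
chi=30


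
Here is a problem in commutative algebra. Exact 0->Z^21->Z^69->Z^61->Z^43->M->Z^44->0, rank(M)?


Alt sum=0:
(-1)^0*21 + (-1)^1*69 + (-1)^2*61 + (-1)^3*43 + (-1)^4*? + (-1)^5*44=0
rank(M)=74


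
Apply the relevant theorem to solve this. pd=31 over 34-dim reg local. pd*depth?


pd+depth=34
depth=34-31=3
pd*depth=31*3=93


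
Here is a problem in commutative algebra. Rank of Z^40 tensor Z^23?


rank(M(x)N) = rank(M)*rank(N)
40*23 = 920


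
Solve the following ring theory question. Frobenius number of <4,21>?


gcd(4,21)=1 => F=ab-a-b=4*21-4-21=84-25=59


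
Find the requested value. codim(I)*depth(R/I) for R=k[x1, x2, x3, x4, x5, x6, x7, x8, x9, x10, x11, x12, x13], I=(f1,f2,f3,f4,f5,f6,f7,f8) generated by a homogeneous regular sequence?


codim=8, depth=dim(R/I)=13-8=5
Product=8*5=40


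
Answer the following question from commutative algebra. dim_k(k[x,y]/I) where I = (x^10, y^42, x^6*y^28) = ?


k[x,y]/I, I = (x^10, y^42, x^6*y^28)
Rect: 10x42=420. Corner: (10-6)x(42-28)=56.
dim = 420-56 = 364


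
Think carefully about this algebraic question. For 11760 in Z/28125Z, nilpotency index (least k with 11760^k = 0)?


11760^k mod 28125:
k=1: 11760
k=2: 6975
k=3: 13500
k=4: 22500
k=5: 0
First zero at k = 5


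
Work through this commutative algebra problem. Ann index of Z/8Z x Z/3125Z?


Exponent = lcm of the cyclic orders; pairwise coprime => product.
2^3*5^5=8*3125=25000


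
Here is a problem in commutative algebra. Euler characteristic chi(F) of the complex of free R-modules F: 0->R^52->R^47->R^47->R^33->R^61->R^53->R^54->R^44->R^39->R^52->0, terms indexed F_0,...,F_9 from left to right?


chi = sum (-1)^i * rank:
(-1)^0*52=52
(-1)^1*47=-47
(-1)^2*47=47
(-1)^3*33=-33
(-1)^4*61=61
(-1)^5*53=-53
(-1)^6*54=54
(-1)^7*44=-44
(-1)^8*39=39
(-1)^9*52=-52
chi=24


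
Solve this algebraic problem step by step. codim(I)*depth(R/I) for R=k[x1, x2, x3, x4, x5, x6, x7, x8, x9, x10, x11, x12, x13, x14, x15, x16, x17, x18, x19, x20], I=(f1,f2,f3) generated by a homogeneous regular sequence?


codim=3, depth=dim(R/I)=20-3=17
Product=3*17=51


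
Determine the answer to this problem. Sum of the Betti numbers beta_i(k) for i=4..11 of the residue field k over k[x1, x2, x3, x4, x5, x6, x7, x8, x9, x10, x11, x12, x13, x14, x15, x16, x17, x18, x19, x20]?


Koszul resolution: beta_i(k)=C(n,i), n=20
C(20,4)=4845, C(20,5)=15504, C(20,6)=38760, C(20,7)=77520, C(20,8)=125970, C(20,9)=167960, C(20,10)=184756, C(20,11)=167960
Sum=783275


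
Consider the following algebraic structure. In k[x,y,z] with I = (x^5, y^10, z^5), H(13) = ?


Need i<5, j<10, k<5 with i+j+k=13.
For each i, j ranges over max(0,13-i-4)..min(9,13-i):
  i=0: j in [9,9] -> 1
  i=1: j in [8,9] -> 2
  i=2: j in [7,9] -> 3
  i=3: j in [6,9] -> 4
  i=4: j in [5,9] -> 5
H(13) = 1+2+3+4+5 = 15


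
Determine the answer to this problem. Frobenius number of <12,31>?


gcd(12,31)=1 => F=ab-a-b=12*31-12-31=372-43=329


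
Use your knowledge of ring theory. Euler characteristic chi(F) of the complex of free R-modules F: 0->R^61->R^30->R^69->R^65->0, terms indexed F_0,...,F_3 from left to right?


chi = sum (-1)^i * rank:
(-1)^0*61=61
(-1)^1*30=-30
(-1)^2*69=69
(-1)^3*65=-65
chi=35


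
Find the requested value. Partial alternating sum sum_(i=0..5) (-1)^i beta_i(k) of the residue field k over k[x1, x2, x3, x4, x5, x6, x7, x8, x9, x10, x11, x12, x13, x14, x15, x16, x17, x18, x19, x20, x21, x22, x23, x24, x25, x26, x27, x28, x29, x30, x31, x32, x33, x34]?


Koszul resolution: beta_i(k)=C(n,i), n=34
sum_(i=0..p) (-1)^i C(n,i) = (-1)^p C(n-1,p)
(-1)^5*C(33,5) = (-1)^5*237336 = -237336


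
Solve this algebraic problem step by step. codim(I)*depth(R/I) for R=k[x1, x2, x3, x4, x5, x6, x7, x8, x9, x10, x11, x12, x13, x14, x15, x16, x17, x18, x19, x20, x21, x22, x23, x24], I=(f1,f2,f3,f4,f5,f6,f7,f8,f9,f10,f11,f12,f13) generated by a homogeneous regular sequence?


codim=13, depth=dim(R/I)=24-13=11
Product=13*11=143


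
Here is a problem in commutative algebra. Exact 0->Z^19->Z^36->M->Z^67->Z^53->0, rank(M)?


Alt sum=0:
(-1)^0*19 + (-1)^1*36 + (-1)^2*? + (-1)^3*67 + (-1)^4*53=0
rank(M)=31


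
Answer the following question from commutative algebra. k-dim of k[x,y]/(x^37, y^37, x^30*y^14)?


k[x,y]/I, I = (x^37, y^37, x^30*y^14)
Rect: 37x37=1369. Corner: (37-30)x(37-14)=161.
dim = 1369-161 = 1208


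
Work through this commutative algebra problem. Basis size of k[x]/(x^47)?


Basis: 1,x,...,x^46
dim=47


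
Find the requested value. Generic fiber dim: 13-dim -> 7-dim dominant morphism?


dim(fiber)=dim(X)-dim(Y)=13-7=6


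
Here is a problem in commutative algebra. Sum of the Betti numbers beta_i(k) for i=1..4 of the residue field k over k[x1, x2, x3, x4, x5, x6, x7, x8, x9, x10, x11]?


Koszul resolution: beta_i(k)=C(n,i), n=11
C(11,1)=11, C(11,2)=55, C(11,3)=165, C(11,4)=330
Sum=561


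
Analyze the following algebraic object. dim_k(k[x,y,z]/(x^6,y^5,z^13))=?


Basis: x^iy^jz^k, i<6,j<5,k<13
6*5*13=390


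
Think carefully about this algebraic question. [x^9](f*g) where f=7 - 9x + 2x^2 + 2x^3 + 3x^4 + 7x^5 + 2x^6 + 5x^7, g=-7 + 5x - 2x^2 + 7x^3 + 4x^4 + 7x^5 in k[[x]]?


[x^9] = sum a_i*b_j, i+j=9
  3*7=21
  7*4=28
  2*7=14
  5*-2=-10
Sum=53


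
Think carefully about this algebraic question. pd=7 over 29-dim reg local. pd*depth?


pd+depth=29
depth=29-7=22
pd*depth=7*22=154


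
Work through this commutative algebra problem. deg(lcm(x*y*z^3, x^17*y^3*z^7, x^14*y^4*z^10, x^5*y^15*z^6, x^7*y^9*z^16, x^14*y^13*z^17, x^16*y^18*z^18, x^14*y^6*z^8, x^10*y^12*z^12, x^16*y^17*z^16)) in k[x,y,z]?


lcm = componentwise max:
x: max(1,17,14,5,7,14,16,14,10,16)=17
y: max(1,3,4,15,9,13,18,6,12,17)=18
z: max(3,7,10,6,16,17,18,8,12,16)=18
Total=17+18+18=53


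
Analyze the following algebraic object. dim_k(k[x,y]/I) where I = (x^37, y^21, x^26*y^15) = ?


k[x,y]/I, I = (x^37, y^21, x^26*y^15)
Rect: 37x21=777. Corner: (37-26)x(21-15)=66.
dim = 777-66 = 711


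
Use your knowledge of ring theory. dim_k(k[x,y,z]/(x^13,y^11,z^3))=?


Basis: x^iy^jz^k, i<13,j<11,k<3
13*11*3=429


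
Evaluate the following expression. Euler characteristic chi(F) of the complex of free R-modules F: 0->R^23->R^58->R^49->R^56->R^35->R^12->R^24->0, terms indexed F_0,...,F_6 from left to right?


chi = sum (-1)^i * rank:
(-1)^0*23=23
(-1)^1*58=-58
(-1)^2*49=49
(-1)^3*56=-56
(-1)^4*35=35
(-1)^5*12=-12
(-1)^6*24=24
chi=5
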